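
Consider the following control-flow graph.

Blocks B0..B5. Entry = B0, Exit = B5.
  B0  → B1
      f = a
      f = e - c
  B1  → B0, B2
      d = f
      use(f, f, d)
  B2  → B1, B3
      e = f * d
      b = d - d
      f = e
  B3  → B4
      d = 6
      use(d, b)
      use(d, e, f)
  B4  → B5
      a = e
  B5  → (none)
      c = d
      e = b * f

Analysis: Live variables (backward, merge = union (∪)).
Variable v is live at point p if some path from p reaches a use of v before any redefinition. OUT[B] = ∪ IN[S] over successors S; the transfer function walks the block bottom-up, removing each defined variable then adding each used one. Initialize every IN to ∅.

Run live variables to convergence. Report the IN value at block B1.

Converged values:
  B0:   IN={a, c, e}   OUT={a, c, e, f}
  B1:   IN={a, c, e, f}   OUT={a, c, d, e, f}
  B2:   IN={a, c, d, f}   OUT={a, b, c, e, f}
  B3:   IN={b, e, f}   OUT={b, d, e, f}
  B4:   IN={b, d, e, f}   OUT={b, d, f}
  B5:   IN={b, d, f}   OUT={}

Merge at B1: OUT[B1] = IN[B0] ⊔ IN[B2] = {a, c, d, e, f}
Applying B1's transfer function to that OUT value gives IN[B1] (row B1 above).

Answer: {a, c, e, f}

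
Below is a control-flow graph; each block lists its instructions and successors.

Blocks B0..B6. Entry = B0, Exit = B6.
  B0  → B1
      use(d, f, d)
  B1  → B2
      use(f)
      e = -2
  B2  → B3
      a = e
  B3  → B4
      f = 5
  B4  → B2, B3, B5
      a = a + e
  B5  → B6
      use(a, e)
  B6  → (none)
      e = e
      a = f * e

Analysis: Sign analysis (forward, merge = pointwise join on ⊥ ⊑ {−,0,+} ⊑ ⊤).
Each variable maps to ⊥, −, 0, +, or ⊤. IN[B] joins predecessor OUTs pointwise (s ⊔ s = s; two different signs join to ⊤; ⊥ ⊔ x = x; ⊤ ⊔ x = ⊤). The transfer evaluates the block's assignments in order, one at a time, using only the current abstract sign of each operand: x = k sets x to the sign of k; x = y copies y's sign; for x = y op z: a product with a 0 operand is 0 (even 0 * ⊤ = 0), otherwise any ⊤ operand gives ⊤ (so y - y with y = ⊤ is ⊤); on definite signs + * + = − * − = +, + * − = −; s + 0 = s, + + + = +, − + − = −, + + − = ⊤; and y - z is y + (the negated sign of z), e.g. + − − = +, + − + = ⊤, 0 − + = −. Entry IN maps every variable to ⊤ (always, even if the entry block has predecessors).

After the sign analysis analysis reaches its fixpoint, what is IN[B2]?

Answer: {a: ⊤, b: ⊤, c: ⊤, d: ⊤, e: -, f: ⊤}

Trace:
Converged values:
  B0: | IN=(all ⊤) | OUT=(all ⊤)
  B1: | IN=(all ⊤) | OUT={e:-; rest ⊤}
  B2: | IN={e:-; rest ⊤} | OUT={a:-, e:-; rest ⊤}
  B3: | IN={a:-, e:-; rest ⊤} | OUT={a:-, e:-, f:+; rest ⊤}
  B4: | IN={a:-, e:-, f:+; rest ⊤} | OUT={a:-, e:-, f:+; rest ⊤}
  B5: | IN={a:-, e:-, f:+; rest ⊤} | OUT={a:-, e:-, f:+; rest ⊤}
  B6: | IN={a:-, e:-, f:+; rest ⊤} | OUT={a:-, e:-, f:+; rest ⊤}

Merge at B2: IN[B2] = OUT[B1] ⊔ OUT[B4] = {a: ⊤, b: ⊤, c: ⊤, d: ⊤, e: -, f: ⊤}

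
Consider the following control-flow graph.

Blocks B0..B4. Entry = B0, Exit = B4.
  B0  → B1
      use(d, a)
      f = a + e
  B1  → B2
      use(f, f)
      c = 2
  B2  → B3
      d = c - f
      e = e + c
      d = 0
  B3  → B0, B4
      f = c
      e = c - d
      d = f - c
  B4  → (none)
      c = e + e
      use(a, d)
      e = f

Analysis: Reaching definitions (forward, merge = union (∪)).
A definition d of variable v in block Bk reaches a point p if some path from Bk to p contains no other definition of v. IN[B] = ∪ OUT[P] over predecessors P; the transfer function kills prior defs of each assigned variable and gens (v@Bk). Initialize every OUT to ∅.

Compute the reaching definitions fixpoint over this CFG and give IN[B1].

Answer: {c@B1, d@B3, e@B3, f@B0}

Trace:
Fixpoint table:
  B0:   IN={c@B1, d@B3, e@B3, f@B3}   OUT={c@B1, d@B3, e@B3, f@B0}
  B1:   IN={c@B1, d@B3, e@B3, f@B0}   OUT={c@B1, d@B3, e@B3, f@B0}
  B2:   IN={c@B1, d@B3, e@B3, f@B0}   OUT={c@B1, d@B2, e@B2, f@B0}
  B3:   IN={c@B1, d@B2, e@B2, f@B0}   OUT={c@B1, d@B3, e@B3, f@B3}
  B4:   IN={c@B1, d@B3, e@B3, f@B3}   OUT={c@B4, d@B3, e@B4, f@B3}

Merge at B1: IN[B1] = OUT[B0] = {c@B1, d@B3, e@B3, f@B0}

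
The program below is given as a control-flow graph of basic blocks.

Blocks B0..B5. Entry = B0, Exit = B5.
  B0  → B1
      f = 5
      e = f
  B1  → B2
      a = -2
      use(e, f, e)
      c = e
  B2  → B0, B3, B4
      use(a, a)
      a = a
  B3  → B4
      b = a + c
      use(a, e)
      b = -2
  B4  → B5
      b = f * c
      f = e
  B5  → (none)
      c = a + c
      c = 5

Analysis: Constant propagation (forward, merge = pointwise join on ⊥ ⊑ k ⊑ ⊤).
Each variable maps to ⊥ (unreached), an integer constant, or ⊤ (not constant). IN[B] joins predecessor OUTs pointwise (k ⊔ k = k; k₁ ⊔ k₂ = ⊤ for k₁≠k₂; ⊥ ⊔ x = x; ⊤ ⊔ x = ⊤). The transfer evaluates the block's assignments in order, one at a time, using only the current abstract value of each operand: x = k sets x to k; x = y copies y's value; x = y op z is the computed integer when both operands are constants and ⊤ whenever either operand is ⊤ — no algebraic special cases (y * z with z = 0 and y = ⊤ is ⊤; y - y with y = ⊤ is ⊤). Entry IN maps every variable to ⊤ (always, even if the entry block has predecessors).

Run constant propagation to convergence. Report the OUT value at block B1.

Fixpoint table:
  B0:   IN=(all ⊤)   OUT={e:5, f:5; rest ⊤}
  B1:   IN={e:5, f:5; rest ⊤}   OUT={a:-2, c:5, e:5, f:5; rest ⊤}
  B2:   IN={a:-2, c:5, e:5, f:5; rest ⊤}   OUT={a:-2, c:5, e:5, f:5; rest ⊤}
  B3:   IN={a:-2, c:5, e:5, f:5; rest ⊤}   OUT={a:-2, b:-2, c:5, e:5, f:5; rest ⊤}
  B4:   IN={a:-2, c:5, e:5, f:5; rest ⊤}   OUT={a:-2, b:25, c:5, e:5, f:5; rest ⊤}
  B5:   IN={a:-2, b:25, c:5, e:5, f:5; rest ⊤}   OUT={a:-2, b:25, c:5, e:5, f:5; rest ⊤}

Merge at B1: IN[B1] = OUT[B0] = {a: ⊤, b: ⊤, c: ⊤, d: ⊤, e: 5, f: 5}
Applying B1's transfer function to that IN value gives OUT[B1] (row B1 above).

Answer: {a: -2, b: ⊤, c: 5, d: ⊤, e: 5, f: 5}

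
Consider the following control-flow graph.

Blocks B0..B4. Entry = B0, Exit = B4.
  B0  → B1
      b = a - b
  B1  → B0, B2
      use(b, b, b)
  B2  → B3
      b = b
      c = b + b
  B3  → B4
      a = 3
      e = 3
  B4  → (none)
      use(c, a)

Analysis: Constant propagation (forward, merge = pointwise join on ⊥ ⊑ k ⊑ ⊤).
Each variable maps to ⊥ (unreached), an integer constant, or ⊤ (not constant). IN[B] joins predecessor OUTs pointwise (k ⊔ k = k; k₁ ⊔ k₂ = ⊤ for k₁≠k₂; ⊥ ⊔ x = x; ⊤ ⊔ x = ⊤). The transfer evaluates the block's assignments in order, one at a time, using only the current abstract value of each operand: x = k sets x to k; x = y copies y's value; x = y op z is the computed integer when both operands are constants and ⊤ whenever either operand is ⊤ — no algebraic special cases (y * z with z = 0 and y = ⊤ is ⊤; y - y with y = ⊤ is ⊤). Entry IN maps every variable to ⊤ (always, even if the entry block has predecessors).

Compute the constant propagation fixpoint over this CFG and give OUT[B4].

Answer: {a: 3, b: ⊤, c: ⊤, d: ⊤, e: 3, f: ⊤}

Working:
Fixpoint table:
  B0:   IN=(all ⊤)   OUT=(all ⊤)
  B1:   IN=(all ⊤)   OUT=(all ⊤)
  B2:   IN=(all ⊤)   OUT=(all ⊤)
  B3:   IN=(all ⊤)   OUT={a:3, e:3; rest ⊤}
  B4:   IN={a:3, e:3; rest ⊤}   OUT={a:3, e:3; rest ⊤}

Merge at B4: IN[B4] = OUT[B3] = {a: 3, b: ⊤, c: ⊤, d: ⊤, e: 3, f: ⊤}
Applying B4's transfer function to that IN value gives OUT[B4] (row B4 above).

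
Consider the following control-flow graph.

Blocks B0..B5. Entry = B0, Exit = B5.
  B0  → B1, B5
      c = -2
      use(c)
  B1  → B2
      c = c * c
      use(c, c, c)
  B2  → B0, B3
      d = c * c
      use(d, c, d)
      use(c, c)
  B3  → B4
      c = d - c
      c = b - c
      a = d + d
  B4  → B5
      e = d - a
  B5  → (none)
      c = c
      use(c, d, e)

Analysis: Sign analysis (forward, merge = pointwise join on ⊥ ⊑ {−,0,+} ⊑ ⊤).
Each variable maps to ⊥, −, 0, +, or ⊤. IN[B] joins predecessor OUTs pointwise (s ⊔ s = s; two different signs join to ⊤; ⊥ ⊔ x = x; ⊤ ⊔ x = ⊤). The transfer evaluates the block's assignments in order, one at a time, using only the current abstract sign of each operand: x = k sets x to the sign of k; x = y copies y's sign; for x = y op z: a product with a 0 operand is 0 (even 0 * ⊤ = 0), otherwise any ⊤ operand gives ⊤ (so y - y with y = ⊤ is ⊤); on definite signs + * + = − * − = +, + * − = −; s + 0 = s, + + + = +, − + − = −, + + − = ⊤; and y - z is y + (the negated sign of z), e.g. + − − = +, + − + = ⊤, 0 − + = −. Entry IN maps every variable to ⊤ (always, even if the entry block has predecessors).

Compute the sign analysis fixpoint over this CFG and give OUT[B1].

Per-block solution:
  B0:   IN=(all ⊤)   OUT={c:-; rest ⊤}
  B1:   IN={c:-; rest ⊤}   OUT={c:+; rest ⊤}
  B2:   IN={c:+; rest ⊤}   OUT={c:+, d:+; rest ⊤}
  B3:   IN={c:+, d:+; rest ⊤}   OUT={a:+, d:+; rest ⊤}
  B4:   IN={a:+, d:+; rest ⊤}   OUT={a:+, d:+; rest ⊤}
  B5:   IN=(all ⊤)   OUT=(all ⊤)

Merge at B1: IN[B1] = OUT[B0] = {a: ⊤, b: ⊤, c: -, d: ⊤, e: ⊤, f: ⊤}
Applying B1's transfer function to that IN value gives OUT[B1] (row B1 above).

Answer: {a: ⊤, b: ⊤, c: +, d: ⊤, e: ⊤, f: ⊤}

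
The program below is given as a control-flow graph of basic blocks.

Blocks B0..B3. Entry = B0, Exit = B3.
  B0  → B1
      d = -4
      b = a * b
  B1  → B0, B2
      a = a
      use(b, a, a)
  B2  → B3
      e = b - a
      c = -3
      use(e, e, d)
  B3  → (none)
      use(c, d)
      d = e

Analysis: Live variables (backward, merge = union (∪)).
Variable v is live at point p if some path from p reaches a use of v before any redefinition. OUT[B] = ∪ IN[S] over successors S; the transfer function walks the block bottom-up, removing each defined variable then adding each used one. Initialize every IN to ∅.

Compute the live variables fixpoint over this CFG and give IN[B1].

Converged values:
  B0:   IN={a, b}   OUT={a, b, d}
  B1:   IN={a, b, d}   OUT={a, b, d}
  B2:   IN={a, b, d}   OUT={c, d, e}
  B3:   IN={c, d, e}   OUT={}

Merge at B1: OUT[B1] = IN[B0] ⊔ IN[B2] = {a, b, d}
Applying B1's transfer function to that OUT value gives IN[B1] (row B1 above).

Answer: {a, b, d}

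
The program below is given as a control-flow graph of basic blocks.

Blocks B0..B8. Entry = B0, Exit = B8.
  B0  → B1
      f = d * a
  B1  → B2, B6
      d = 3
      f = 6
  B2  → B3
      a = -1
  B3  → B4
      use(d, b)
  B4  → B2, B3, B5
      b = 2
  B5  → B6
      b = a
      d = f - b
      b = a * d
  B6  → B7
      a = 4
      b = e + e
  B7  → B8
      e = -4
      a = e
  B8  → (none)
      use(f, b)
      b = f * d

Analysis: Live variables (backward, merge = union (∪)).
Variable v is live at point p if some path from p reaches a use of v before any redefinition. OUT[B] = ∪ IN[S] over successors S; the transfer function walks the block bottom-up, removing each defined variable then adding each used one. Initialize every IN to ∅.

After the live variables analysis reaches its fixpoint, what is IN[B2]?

Converged values:
  B0: | IN={a, b, d, e} | OUT={b, e}
  B1: | IN={b, e} | OUT={b, d, e, f}
  B2: | IN={b, d, e, f} | OUT={a, b, d, e, f}
  B3: | IN={a, b, d, e, f} | OUT={a, d, e, f}
  B4: | IN={a, d, e, f} | OUT={a, b, d, e, f}
  B5: | IN={a, e, f} | OUT={d, e, f}
  B6: | IN={d, e, f} | OUT={b, d, f}
  B7: | IN={b, d, f} | OUT={b, d, f}
  B8: | IN={b, d, f} | OUT={}

Merge at B2: OUT[B2] = IN[B3] = {a, b, d, e, f}
Applying B2's transfer function to that OUT value gives IN[B2] (row B2 above).

Answer: {b, d, e, f}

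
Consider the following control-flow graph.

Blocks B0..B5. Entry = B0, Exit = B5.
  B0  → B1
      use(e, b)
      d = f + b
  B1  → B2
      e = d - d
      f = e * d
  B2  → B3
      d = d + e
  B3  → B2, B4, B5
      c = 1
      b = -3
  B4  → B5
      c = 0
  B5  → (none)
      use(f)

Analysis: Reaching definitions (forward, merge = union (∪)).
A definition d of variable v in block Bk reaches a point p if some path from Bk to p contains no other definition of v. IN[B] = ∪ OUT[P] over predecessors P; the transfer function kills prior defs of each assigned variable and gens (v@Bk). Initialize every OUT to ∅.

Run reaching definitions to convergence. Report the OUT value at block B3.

Answer: {b@B3, c@B3, d@B2, e@B1, f@B1}

Derivation:
Converged values:
  B0: | IN={} | OUT={d@B0}
  B1: | IN={d@B0} | OUT={d@B0, e@B1, f@B1}
  B2: | IN={b@B3, c@B3, d@B0, d@B2, e@B1, f@B1} | OUT={b@B3, c@B3, d@B2, e@B1, f@B1}
  B3: | IN={b@B3, c@B3, d@B2, e@B1, f@B1} | OUT={b@B3, c@B3, d@B2, e@B1, f@B1}
  B4: | IN={b@B3, c@B3, d@B2, e@B1, f@B1} | OUT={b@B3, c@B4, d@B2, e@B1, f@B1}
  B5: | IN={b@B3, c@B3, c@B4, d@B2, e@B1, f@B1} | OUT={b@B3, c@B3, c@B4, d@B2, e@B1, f@B1}

Merge at B3: IN[B3] = OUT[B2] = {b@B3, c@B3, d@B2, e@B1, f@B1}
Applying B3's transfer function to that IN value gives OUT[B3] (row B3 above).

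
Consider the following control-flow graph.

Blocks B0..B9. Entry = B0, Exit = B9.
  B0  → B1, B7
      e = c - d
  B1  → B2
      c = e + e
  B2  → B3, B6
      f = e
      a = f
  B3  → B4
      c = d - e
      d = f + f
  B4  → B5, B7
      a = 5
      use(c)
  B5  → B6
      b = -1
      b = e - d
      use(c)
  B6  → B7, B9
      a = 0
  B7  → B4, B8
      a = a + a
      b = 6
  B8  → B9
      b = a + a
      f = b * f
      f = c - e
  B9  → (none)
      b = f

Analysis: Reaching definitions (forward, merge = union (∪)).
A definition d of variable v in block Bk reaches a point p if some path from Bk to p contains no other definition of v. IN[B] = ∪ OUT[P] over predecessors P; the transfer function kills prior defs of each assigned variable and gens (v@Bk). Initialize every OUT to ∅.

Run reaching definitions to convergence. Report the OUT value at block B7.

Fixpoint table:
  B0:  IN={}  OUT={e@B0}
  B1:  IN={e@B0}  OUT={c@B1, e@B0}
  B2:  IN={c@B1, e@B0}  OUT={a@B2, c@B1, e@B0, f@B2}
  B3:  IN={a@B2, c@B1, e@B0, f@B2}  OUT={a@B2, c@B3, d@B3, e@B0, f@B2}
  B4:  IN={a@B2, a@B7, b@B7, c@B1, c@B3, d@B3, e@B0, f@B2}  OUT={a@B4, b@B7, c@B1, c@B3, d@B3, e@B0, f@B2}
  B5:  IN={a@B4, b@B7, c@B1, c@B3, d@B3, e@B0, f@B2}  OUT={a@B4, b@B5, c@B1, c@B3, d@B3, e@B0, f@B2}
  B6:  IN={a@B2, a@B4, b@B5, c@B1, c@B3, d@B3, e@B0, f@B2}  OUT={a@B6, b@B5, c@B1, c@B3, d@B3, e@B0, f@B2}
  B7:  IN={a@B4, a@B6, b@B5, b@B7, c@B1, c@B3, d@B3, e@B0, f@B2}  OUT={a@B7, b@B7, c@B1, c@B3, d@B3, e@B0, f@B2}
  B8:  IN={a@B7, b@B7, c@B1, c@B3, d@B3, e@B0, f@B2}  OUT={a@B7, b@B8, c@B1, c@B3, d@B3, e@B0, f@B8}
  B9:  IN={a@B6, a@B7, b@B5, b@B8, c@B1, c@B3, d@B3, e@B0, f@B2, f@B8}  OUT={a@B6, a@B7, b@B9, c@B1, c@B3, d@B3, e@B0, f@B2, f@B8}

Merge at B7: IN[B7] = OUT[B0] ⊔ OUT[B4] ⊔ OUT[B6] = {a@B4, a@B6, b@B5, b@B7, c@B1, c@B3, d@B3, e@B0, f@B2}
Applying B7's transfer function to that IN value gives OUT[B7] (row B7 above).

Answer: {a@B7, b@B7, c@B1, c@B3, d@B3, e@B0, f@B2}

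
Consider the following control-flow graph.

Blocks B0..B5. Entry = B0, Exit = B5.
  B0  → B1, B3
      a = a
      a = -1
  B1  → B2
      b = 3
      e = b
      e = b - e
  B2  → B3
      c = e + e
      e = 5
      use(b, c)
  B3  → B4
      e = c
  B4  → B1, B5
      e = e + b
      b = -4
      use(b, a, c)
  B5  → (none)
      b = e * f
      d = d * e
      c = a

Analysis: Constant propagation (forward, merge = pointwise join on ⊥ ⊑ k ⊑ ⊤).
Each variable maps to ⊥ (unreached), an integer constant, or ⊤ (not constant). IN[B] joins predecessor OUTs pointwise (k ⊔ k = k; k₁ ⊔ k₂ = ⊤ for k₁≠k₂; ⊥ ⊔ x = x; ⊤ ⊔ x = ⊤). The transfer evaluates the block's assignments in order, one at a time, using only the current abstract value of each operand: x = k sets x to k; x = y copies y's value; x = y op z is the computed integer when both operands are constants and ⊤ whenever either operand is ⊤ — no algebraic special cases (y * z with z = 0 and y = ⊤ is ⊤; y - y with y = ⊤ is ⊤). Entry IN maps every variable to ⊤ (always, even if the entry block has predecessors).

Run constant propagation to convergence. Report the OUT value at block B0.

Per-block solution:
  B0: | IN=(all ⊤) | OUT={a:-1; rest ⊤}
  B1: | IN={a:-1; rest ⊤} | OUT={a:-1, b:3, e:0; rest ⊤}
  B2: | IN={a:-1, b:3, e:0; rest ⊤} | OUT={a:-1, b:3, c:0, e:5; rest ⊤}
  B3: | IN={a:-1; rest ⊤} | OUT={a:-1; rest ⊤}
  B4: | IN={a:-1; rest ⊤} | OUT={a:-1, b:-4; rest ⊤}
  B5: | IN={a:-1, b:-4; rest ⊤} | OUT={a:-1, c:-1; rest ⊤}

B0 is the boundary node: IN[B0] = {a: ⊤, b: ⊤, c: ⊤, d: ⊤, e: ⊤, f: ⊤}
Applying B0's transfer function to that IN value gives OUT[B0] (row B0 above).

Answer: {a: -1, b: ⊤, c: ⊤, d: ⊤, e: ⊤, f: ⊤}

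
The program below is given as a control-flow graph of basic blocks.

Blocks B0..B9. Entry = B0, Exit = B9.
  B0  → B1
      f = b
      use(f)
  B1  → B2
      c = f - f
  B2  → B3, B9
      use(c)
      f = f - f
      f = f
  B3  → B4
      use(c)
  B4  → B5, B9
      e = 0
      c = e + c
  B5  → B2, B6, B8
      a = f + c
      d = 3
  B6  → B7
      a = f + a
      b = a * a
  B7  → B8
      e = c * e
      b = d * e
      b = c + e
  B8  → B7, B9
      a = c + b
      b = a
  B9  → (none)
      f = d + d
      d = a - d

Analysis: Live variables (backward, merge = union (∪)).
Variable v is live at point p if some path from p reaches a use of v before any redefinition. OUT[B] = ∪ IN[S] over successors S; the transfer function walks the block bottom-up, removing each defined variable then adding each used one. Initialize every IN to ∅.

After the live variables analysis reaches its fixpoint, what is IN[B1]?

Answer: {a, b, d, f}

Working:
Converged values:
  B0: | IN={a, b, d} | OUT={a, b, d, f}
  B1: | IN={a, b, d, f} | OUT={a, b, c, d, f}
  B2: | IN={a, b, c, d, f} | OUT={a, b, c, d, f}
  B3: | IN={a, b, c, d, f} | OUT={a, b, c, d, f}
  B4: | IN={a, b, c, d, f} | OUT={a, b, c, d, e, f}
  B5: | IN={b, c, e, f} | OUT={a, b, c, d, e, f}
  B6: | IN={a, c, d, e, f} | OUT={c, d, e}
  B7: | IN={c, d, e} | OUT={b, c, d, e}
  B8: | IN={b, c, d, e} | OUT={a, c, d, e}
  B9: | IN={a, d} | OUT={}

Merge at B1: OUT[B1] = IN[B2] = {a, b, c, d, f}
Applying B1's transfer function to that OUT value gives IN[B1] (row B1 above).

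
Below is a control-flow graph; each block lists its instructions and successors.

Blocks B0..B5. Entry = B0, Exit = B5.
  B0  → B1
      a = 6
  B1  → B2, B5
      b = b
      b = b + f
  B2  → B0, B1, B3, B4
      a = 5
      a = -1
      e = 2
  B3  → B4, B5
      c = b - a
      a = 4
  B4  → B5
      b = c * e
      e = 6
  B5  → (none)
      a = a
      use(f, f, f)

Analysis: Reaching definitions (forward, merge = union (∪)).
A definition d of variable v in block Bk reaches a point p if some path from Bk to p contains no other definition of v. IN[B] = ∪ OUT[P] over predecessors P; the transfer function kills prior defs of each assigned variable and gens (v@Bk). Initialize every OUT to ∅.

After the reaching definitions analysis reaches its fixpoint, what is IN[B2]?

Answer: {a@B0, a@B2, b@B1, e@B2}

Trace:
Fixpoint table:
  B0: | IN={a@B2, b@B1, e@B2} | OUT={a@B0, b@B1, e@B2}
  B1: | IN={a@B0, a@B2, b@B1, e@B2} | OUT={a@B0, a@B2, b@B1, e@B2}
  B2: | IN={a@B0, a@B2, b@B1, e@B2} | OUT={a@B2, b@B1, e@B2}
  B3: | IN={a@B2, b@B1, e@B2} | OUT={a@B3, b@B1, c@B3, e@B2}
  B4: | IN={a@B2, a@B3, b@B1, c@B3, e@B2} | OUT={a@B2, a@B3, b@B4, c@B3, e@B4}
  B5: | IN={a@B0, a@B2, a@B3, b@B1, b@B4, c@B3, e@B2, e@B4} | OUT={a@B5, b@B1, b@B4, c@B3, e@B2, e@B4}

Merge at B2: IN[B2] = OUT[B1] = {a@B0, a@B2, b@B1, e@B2}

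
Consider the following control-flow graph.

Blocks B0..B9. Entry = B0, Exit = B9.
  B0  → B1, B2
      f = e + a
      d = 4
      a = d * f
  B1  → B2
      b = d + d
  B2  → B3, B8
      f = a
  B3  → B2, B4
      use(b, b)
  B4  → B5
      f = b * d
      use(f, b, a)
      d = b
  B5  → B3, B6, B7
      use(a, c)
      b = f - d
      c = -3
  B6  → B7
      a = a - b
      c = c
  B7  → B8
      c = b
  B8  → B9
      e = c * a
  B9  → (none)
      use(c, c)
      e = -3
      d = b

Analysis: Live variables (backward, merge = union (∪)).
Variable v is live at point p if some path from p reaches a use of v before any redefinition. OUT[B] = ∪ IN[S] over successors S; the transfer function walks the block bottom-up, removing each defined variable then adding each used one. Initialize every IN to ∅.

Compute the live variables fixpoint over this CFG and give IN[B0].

Answer: {a, b, c, e}

Working:
Converged values:
  B0:  IN={a, b, c, e}  OUT={a, b, c, d}
  B1:  IN={a, c, d}  OUT={a, b, c, d}
  B2:  IN={a, b, c, d}  OUT={a, b, c, d}
  B3:  IN={a, b, c, d}  OUT={a, b, c, d}
  B4:  IN={a, b, c, d}  OUT={a, c, d, f}
  B5:  IN={a, c, d, f}  OUT={a, b, c, d}
  B6:  IN={a, b, c}  OUT={a, b}
  B7:  IN={a, b}  OUT={a, b, c}
  B8:  IN={a, b, c}  OUT={b, c}
  B9:  IN={b, c}  OUT={}

Merge at B0: OUT[B0] = IN[B1] ⊔ IN[B2] = {a, b, c, d}
Applying B0's transfer function to that OUT value gives IN[B0] (row B0 above).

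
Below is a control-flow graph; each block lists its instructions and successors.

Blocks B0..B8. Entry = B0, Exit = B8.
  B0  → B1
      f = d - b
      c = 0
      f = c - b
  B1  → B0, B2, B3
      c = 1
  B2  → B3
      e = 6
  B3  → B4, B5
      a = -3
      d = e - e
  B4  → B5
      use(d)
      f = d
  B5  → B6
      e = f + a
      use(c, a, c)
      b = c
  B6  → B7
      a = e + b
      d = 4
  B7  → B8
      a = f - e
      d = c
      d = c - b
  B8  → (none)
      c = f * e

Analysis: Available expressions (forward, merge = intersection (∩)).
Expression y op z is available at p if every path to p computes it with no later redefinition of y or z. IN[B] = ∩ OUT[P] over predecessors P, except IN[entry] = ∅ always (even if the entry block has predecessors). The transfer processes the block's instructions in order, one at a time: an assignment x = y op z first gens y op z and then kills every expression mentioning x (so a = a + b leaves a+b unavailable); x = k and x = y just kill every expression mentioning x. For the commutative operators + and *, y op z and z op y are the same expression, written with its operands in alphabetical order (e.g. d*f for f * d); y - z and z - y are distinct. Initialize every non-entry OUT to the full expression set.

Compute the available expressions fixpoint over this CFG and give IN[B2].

Answer: {d-b}

Derivation:
Per-block solution:
  B0:  IN={}  OUT={c-b, d-b}
  B1:  IN={c-b, d-b}  OUT={d-b}
  B2:  IN={d-b}  OUT={d-b}
  B3:  IN={d-b}  OUT={e-e}
  B4:  IN={e-e}  OUT={e-e}
  B5:  IN={e-e}  OUT={a+f}
  B6:  IN={a+f}  OUT={b+e}
  B7:  IN={b+e}  OUT={b+e, c-b, f-e}
  B8:  IN={b+e, c-b, f-e}  OUT={b+e, e*f, f-e}

Merge at B2: IN[B2] = OUT[B1] = {d-b}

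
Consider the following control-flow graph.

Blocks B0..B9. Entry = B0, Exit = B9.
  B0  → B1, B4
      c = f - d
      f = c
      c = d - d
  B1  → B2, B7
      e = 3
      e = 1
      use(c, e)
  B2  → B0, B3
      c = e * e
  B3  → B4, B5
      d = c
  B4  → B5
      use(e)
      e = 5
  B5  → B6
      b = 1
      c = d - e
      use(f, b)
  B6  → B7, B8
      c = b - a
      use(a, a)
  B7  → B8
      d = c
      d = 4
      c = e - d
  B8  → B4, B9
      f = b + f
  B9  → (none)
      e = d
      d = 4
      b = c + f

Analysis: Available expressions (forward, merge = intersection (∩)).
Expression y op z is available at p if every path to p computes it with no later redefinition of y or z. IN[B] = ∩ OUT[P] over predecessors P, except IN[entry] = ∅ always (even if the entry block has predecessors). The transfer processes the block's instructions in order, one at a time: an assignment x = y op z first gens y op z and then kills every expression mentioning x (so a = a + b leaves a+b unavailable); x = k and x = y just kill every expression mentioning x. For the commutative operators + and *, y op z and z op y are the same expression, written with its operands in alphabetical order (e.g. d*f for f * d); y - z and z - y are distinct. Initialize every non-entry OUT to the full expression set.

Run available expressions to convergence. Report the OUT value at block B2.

Answer: {d-d, e*e}

Trace:
Fixpoint table:
  B0:   IN={}   OUT={d-d}
  B1:   IN={d-d}   OUT={d-d}
  B2:   IN={d-d}   OUT={d-d, e*e}
  B3:   IN={d-d, e*e}   OUT={e*e}
  B4:   IN={}   OUT={}
  B5:   IN={}   OUT={d-e}
  B6:   IN={d-e}   OUT={b-a, d-e}
  B7:   IN={}   OUT={e-d}
  B8:   IN={}   OUT={}
  B9:   IN={}   OUT={c+f}

Merge at B2: IN[B2] = OUT[B1] = {d-d}
Applying B2's transfer function to that IN value gives OUT[B2] (row B2 above).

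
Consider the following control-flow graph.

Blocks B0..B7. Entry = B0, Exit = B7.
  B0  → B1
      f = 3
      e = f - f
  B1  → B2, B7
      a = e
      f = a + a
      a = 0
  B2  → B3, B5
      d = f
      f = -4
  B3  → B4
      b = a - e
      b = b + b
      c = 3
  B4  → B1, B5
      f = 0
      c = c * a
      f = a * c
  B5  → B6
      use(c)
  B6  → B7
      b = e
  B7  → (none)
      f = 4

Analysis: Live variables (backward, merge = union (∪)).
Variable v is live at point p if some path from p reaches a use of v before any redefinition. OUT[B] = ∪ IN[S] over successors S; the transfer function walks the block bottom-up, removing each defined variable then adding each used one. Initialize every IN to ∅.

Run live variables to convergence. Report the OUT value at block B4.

Answer: {c, e}

Derivation:
Converged values:
  B0:   IN={c}   OUT={c, e}
  B1:   IN={c, e}   OUT={a, c, e, f}
  B2:   IN={a, c, e, f}   OUT={a, c, e}
  B3:   IN={a, e}   OUT={a, c, e}
  B4:   IN={a, c, e}   OUT={c, e}
  B5:   IN={c, e}   OUT={e}
  B6:   IN={e}   OUT={}
  B7:   IN={}   OUT={}

Merge at B4: OUT[B4] = IN[B1] ⊔ IN[B5] = {c, e}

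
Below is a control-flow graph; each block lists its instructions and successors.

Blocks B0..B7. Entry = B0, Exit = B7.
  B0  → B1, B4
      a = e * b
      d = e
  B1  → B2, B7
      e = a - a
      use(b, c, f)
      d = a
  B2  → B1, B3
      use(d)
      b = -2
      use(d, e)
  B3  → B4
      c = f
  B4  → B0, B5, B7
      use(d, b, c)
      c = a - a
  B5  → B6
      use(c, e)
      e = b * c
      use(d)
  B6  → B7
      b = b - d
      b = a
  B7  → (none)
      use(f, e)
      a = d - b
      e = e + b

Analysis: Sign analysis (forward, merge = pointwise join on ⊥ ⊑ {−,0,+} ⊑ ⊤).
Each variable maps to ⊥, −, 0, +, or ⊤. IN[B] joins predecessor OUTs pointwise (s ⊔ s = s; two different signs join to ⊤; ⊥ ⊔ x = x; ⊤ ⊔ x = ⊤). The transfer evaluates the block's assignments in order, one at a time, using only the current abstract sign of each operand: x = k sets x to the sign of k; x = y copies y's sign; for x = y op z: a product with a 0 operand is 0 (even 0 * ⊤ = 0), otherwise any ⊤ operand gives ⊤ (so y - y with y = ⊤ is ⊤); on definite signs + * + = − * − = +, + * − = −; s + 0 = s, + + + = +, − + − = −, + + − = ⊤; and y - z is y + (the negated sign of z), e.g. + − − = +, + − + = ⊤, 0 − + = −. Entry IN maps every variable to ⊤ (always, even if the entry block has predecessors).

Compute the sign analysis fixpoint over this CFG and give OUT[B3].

Answer: {a: ⊤, b: -, c: ⊤, d: ⊤, e: ⊤, f: ⊤}

Derivation:
Fixpoint table:
  B0:   IN=(all ⊤)   OUT=(all ⊤)
  B1:   IN=(all ⊤)   OUT=(all ⊤)
  B2:   IN=(all ⊤)   OUT={b:-; rest ⊤}
  B3:   IN={b:-; rest ⊤}   OUT={b:-; rest ⊤}
  B4:   IN=(all ⊤)   OUT=(all ⊤)
  B5:   IN=(all ⊤)   OUT=(all ⊤)
  B6:   IN=(all ⊤)   OUT=(all ⊤)
  B7:   IN=(all ⊤)   OUT=(all ⊤)

Merge at B3: IN[B3] = OUT[B2] = {a: ⊤, b: -, c: ⊤, d: ⊤, e: ⊤, f: ⊤}
Applying B3's transfer function to that IN value gives OUT[B3] (row B3 above).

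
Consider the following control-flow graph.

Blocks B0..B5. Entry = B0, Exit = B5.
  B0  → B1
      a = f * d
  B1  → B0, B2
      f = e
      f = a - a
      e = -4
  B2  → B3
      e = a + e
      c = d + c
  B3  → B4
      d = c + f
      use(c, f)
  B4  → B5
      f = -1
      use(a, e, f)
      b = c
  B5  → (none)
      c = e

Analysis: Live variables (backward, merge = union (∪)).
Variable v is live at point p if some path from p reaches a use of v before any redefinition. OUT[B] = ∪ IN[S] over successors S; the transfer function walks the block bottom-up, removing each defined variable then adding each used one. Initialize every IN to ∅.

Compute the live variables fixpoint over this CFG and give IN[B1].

Fixpoint table:
  B0:   IN={c, d, e, f}   OUT={a, c, d, e}
  B1:   IN={a, c, d, e}   OUT={a, c, d, e, f}
  B2:   IN={a, c, d, e, f}   OUT={a, c, e, f}
  B3:   IN={a, c, e, f}   OUT={a, c, e}
  B4:   IN={a, c, e}   OUT={e}
  B5:   IN={e}   OUT={}

Merge at B1: OUT[B1] = IN[B0] ⊔ IN[B2] = {a, c, d, e, f}
Applying B1's transfer function to that OUT value gives IN[B1] (row B1 above).

Answer: {a, c, d, e}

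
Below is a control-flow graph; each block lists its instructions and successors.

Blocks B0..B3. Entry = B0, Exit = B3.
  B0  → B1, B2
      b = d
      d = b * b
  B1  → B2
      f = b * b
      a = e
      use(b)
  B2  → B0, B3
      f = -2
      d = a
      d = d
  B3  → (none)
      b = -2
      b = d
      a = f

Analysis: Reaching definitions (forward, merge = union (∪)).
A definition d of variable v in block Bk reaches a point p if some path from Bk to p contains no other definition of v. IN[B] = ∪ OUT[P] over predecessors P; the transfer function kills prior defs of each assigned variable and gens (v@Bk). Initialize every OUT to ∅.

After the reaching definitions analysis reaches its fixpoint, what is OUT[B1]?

Answer: {a@B1, b@B0, d@B0, f@B1}

Working:
Converged values:
  B0: | IN={a@B1, b@B0, d@B2, f@B2} | OUT={a@B1, b@B0, d@B0, f@B2}
  B1: | IN={a@B1, b@B0, d@B0, f@B2} | OUT={a@B1, b@B0, d@B0, f@B1}
  B2: | IN={a@B1, b@B0, d@B0, f@B1, f@B2} | OUT={a@B1, b@B0, d@B2, f@B2}
  B3: | IN={a@B1, b@B0, d@B2, f@B2} | OUT={a@B3, b@B3, d@B2, f@B2}

Merge at B1: IN[B1] = OUT[B0] = {a@B1, b@B0, d@B0, f@B2}
Applying B1's transfer function to that IN value gives OUT[B1] (row B1 above).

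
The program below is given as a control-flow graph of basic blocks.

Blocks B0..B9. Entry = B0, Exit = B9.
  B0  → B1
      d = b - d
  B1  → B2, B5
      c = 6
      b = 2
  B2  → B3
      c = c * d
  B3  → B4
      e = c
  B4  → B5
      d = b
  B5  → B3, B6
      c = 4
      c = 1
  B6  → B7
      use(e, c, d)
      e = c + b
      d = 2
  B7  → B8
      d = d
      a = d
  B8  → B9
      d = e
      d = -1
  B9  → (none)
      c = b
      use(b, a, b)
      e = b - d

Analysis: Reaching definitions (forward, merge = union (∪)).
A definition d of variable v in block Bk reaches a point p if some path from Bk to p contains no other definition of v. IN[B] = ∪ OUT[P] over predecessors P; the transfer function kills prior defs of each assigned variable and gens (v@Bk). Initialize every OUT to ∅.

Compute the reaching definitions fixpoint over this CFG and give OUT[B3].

Converged values:
  B0:  IN={}  OUT={d@B0}
  B1:  IN={d@B0}  OUT={b@B1, c@B1, d@B0}
  B2:  IN={b@B1, c@B1, d@B0}  OUT={b@B1, c@B2, d@B0}
  B3:  IN={b@B1, c@B2, c@B5, d@B0, d@B4, e@B3}  OUT={b@B1, c@B2, c@B5, d@B0, d@B4, e@B3}
  B4:  IN={b@B1, c@B2, c@B5, d@B0, d@B4, e@B3}  OUT={b@B1, c@B2, c@B5, d@B4, e@B3}
  B5:  IN={b@B1, c@B1, c@B2, c@B5, d@B0, d@B4, e@B3}  OUT={b@B1, c@B5, d@B0, d@B4, e@B3}
  B6:  IN={b@B1, c@B5, d@B0, d@B4, e@B3}  OUT={b@B1, c@B5, d@B6, e@B6}
  B7:  IN={b@B1, c@B5, d@B6, e@B6}  OUT={a@B7, b@B1, c@B5, d@B7, e@B6}
  B8:  IN={a@B7, b@B1, c@B5, d@B7, e@B6}  OUT={a@B7, b@B1, c@B5, d@B8, e@B6}
  B9:  IN={a@B7, b@B1, c@B5, d@B8, e@B6}  OUT={a@B7, b@B1, c@B9, d@B8, e@B9}

Merge at B3: IN[B3] = OUT[B2] ⊔ OUT[B5] = {b@B1, c@B2, c@B5, d@B0, d@B4, e@B3}
Applying B3's transfer function to that IN value gives OUT[B3] (row B3 above).

Answer: {b@B1, c@B2, c@B5, d@B0, d@B4, e@B3}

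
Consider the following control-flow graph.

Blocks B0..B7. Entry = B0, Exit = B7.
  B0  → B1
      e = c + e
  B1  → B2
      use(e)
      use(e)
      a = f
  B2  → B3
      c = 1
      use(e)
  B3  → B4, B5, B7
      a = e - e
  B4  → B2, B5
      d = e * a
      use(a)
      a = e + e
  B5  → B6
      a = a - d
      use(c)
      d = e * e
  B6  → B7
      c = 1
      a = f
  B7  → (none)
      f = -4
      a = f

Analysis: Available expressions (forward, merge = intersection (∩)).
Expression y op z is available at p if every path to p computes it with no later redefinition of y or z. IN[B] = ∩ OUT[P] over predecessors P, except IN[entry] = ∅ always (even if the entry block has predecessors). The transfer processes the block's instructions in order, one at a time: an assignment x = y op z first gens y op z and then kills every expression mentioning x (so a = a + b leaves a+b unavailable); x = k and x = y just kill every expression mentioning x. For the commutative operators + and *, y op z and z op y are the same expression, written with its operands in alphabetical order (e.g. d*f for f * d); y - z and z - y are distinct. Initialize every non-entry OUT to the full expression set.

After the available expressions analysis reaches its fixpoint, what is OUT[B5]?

Answer: {e*e, e-e}

Working:
Fixpoint table:
  B0:   IN={}   OUT={}
  B1:   IN={}   OUT={}
  B2:   IN={}   OUT={}
  B3:   IN={}   OUT={e-e}
  B4:   IN={e-e}   OUT={e+e, e-e}
  B5:   IN={e-e}   OUT={e*e, e-e}
  B6:   IN={e*e, e-e}   OUT={e*e, e-e}
  B7:   IN={e-e}   OUT={e-e}

Merge at B5: IN[B5] = OUT[B3] ∩ OUT[B4] = {e-e}
Applying B5's transfer function to that IN value gives OUT[B5] (row B5 above).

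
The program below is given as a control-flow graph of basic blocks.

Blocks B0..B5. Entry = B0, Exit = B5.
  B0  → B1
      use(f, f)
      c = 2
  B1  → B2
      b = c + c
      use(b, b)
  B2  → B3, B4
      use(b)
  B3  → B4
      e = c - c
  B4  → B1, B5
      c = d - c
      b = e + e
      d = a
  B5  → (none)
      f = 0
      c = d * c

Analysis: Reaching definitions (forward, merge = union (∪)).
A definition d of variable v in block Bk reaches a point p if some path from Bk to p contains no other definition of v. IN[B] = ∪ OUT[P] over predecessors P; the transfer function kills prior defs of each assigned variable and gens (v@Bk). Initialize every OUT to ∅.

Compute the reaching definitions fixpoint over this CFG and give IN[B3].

Answer: {b@B1, c@B0, c@B4, d@B4, e@B3}

Working:
Per-block solution:
  B0:   IN={}   OUT={c@B0}
  B1:   IN={b@B4, c@B0, c@B4, d@B4, e@B3}   OUT={b@B1, c@B0, c@B4, d@B4, e@B3}
  B2:   IN={b@B1, c@B0, c@B4, d@B4, e@B3}   OUT={b@B1, c@B0, c@B4, d@B4, e@B3}
  B3:   IN={b@B1, c@B0, c@B4, d@B4, e@B3}   OUT={b@B1, c@B0, c@B4, d@B4, e@B3}
  B4:   IN={b@B1, c@B0, c@B4, d@B4, e@B3}   OUT={b@B4, c@B4, d@B4, e@B3}
  B5:   IN={b@B4, c@B4, d@B4, e@B3}   OUT={b@B4, c@B5, d@B4, e@B3, f@B5}

Merge at B3: IN[B3] = OUT[B2] = {b@B1, c@B0, c@B4, d@B4, e@B3}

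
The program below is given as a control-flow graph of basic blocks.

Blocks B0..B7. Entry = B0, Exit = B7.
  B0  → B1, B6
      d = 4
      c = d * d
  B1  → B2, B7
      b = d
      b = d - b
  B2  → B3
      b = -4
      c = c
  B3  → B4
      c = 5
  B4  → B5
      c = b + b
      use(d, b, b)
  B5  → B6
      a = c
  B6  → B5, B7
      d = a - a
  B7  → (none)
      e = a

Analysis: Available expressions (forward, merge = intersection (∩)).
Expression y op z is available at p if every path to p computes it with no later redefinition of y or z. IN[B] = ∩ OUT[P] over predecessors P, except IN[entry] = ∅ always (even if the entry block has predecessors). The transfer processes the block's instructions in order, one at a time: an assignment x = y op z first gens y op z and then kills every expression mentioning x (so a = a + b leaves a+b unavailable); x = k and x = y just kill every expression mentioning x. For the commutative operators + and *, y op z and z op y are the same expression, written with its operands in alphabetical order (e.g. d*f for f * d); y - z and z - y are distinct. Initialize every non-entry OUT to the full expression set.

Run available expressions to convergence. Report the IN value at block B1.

Answer: {d*d}

Trace:
Fixpoint table:
  B0: | IN={} | OUT={d*d}
  B1: | IN={d*d} | OUT={d*d}
  B2: | IN={d*d} | OUT={d*d}
  B3: | IN={d*d} | OUT={d*d}
  B4: | IN={d*d} | OUT={b+b, d*d}
  B5: | IN={} | OUT={}
  B6: | IN={} | OUT={a-a}
  B7: | IN={} | OUT={}

Merge at B1: IN[B1] = OUT[B0] = {d*d}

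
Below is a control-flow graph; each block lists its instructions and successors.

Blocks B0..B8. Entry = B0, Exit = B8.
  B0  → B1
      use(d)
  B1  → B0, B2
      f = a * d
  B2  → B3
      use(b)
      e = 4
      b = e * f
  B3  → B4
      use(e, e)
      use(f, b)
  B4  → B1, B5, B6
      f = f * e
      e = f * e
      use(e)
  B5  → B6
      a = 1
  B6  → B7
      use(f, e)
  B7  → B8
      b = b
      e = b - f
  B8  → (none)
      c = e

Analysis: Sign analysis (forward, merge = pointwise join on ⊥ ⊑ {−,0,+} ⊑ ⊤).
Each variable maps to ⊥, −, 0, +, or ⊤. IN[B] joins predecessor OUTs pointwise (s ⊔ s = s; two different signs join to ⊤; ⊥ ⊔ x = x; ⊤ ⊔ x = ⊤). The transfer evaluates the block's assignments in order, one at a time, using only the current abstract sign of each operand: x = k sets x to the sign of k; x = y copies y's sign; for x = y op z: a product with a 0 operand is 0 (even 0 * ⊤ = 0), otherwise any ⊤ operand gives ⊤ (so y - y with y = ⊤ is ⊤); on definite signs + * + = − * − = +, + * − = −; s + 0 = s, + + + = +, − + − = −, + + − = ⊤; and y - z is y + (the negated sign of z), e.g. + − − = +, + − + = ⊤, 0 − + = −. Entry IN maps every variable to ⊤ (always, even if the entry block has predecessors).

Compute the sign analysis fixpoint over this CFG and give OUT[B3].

Fixpoint table:
  B0: | IN=(all ⊤) | OUT=(all ⊤)
  B1: | IN=(all ⊤) | OUT=(all ⊤)
  B2: | IN=(all ⊤) | OUT={e:+; rest ⊤}
  B3: | IN={e:+; rest ⊤} | OUT={e:+; rest ⊤}
  B4: | IN={e:+; rest ⊤} | OUT=(all ⊤)
  B5: | IN=(all ⊤) | OUT={a:+; rest ⊤}
  B6: | IN=(all ⊤) | OUT=(all ⊤)
  B7: | IN=(all ⊤) | OUT=(all ⊤)
  B8: | IN=(all ⊤) | OUT=(all ⊤)

Merge at B3: IN[B3] = OUT[B2] = {a: ⊤, b: ⊤, c: ⊤, d: ⊤, e: +, f: ⊤}
Applying B3's transfer function to that IN value gives OUT[B3] (row B3 above).

Answer: {a: ⊤, b: ⊤, c: ⊤, d: ⊤, e: +, f: ⊤}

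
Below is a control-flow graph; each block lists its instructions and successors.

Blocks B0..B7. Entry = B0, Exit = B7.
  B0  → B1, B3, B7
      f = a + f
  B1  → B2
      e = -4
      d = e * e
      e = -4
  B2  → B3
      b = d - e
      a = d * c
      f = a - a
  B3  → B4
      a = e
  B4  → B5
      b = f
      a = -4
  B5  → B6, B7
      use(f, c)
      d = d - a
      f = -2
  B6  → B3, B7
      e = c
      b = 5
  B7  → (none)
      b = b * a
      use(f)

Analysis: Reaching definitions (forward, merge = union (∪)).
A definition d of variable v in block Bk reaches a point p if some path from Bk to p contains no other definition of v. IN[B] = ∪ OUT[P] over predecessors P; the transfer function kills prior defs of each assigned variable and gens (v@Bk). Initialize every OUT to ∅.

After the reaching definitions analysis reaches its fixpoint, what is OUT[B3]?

Per-block solution:
  B0:   IN={}   OUT={f@B0}
  B1:   IN={f@B0}   OUT={d@B1, e@B1, f@B0}
  B2:   IN={d@B1, e@B1, f@B0}   OUT={a@B2, b@B2, d@B1, e@B1, f@B2}
  B3:   IN={a@B2, a@B4, b@B2, b@B6, d@B1, d@B5, e@B1, e@B6, f@B0, f@B2, f@B5}   OUT={a@B3, b@B2, b@B6, d@B1, d@B5, e@B1, e@B6, f@B0, f@B2, f@B5}
  B4:   IN={a@B3, b@B2, b@B6, d@B1, d@B5, e@B1, e@B6, f@B0, f@B2, f@B5}   OUT={a@B4, b@B4, d@B1, d@B5, e@B1, e@B6, f@B0, f@B2, f@B5}
  B5:   IN={a@B4, b@B4, d@B1, d@B5, e@B1, e@B6, f@B0, f@B2, f@B5}   OUT={a@B4, b@B4, d@B5, e@B1, e@B6, f@B5}
  B6:   IN={a@B4, b@B4, d@B5, e@B1, e@B6, f@B5}   OUT={a@B4, b@B6, d@B5, e@B6, f@B5}
  B7:   IN={a@B4, b@B4, b@B6, d@B5, e@B1, e@B6, f@B0, f@B5}   OUT={a@B4, b@B7, d@B5, e@B1, e@B6, f@B0, f@B5}

Merge at B3: IN[B3] = OUT[B0] ⊔ OUT[B2] ⊔ OUT[B6] = {a@B2, a@B4, b@B2, b@B6, d@B1, d@B5, e@B1, e@B6, f@B0, f@B2, f@B5}
Applying B3's transfer function to that IN value gives OUT[B3] (row B3 above).

Answer: {a@B3, b@B2, b@B6, d@B1, d@B5, e@B1, e@B6, f@B0, f@B2, f@B5}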